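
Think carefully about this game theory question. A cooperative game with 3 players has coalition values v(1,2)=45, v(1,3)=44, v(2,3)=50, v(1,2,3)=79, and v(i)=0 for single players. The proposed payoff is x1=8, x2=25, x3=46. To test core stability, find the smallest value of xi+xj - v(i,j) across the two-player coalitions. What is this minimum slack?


Step 1: Slack for coalition (1,2): x1+x2 - v12 = 33 - 45 = -12
Step 2: Slack for coalition (1,3): x1+x3 - v13 = 54 - 44 = 10
Step 3: Slack for coalition (2,3): x2+x3 - v23 = 71 - 50 = 21
Step 4: Minimum slack = min(-12, 10, 21) = -12, attained by (1,2); coalition (1,2) can block (slack < 0), so the allocation is not in the core

-12


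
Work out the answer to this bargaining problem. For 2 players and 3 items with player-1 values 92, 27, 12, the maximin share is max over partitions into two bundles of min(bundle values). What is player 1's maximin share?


Step 1: Item values = 92, 27, 12
Step 2: Enumerate all 2-bundle partitions and take the smaller bundle:
  Partition 1: {92} vs {27,12} -> bundles 92, 39; min = 39
  Partition 2: {27} vs {92,12} -> bundles 27, 104; min = 27
  Partition 3: {12} vs {92,27} -> bundles 12, 119; min = 12
Step 3: MMS = max(39, 27, 12) = 39

39


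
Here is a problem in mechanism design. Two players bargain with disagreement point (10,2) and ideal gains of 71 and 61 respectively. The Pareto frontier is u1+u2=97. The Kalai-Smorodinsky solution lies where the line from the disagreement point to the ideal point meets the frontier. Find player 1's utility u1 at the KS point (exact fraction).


Step 1: At the KS point, (u1-d1)/r1 = (u2-d2)/r2 = t and u1+u2 = 97
Step 2: u1 = d1 + r1*t and u2 = d2 + r2*t, so (d1 + r1*t) + (d2 + r2*t) = 97
Step 3: t = (97 - 10 - 2)/(71 + 61) = 85/132
Step 4: u1 = d1 + r1*t = 10 + 71 * 85/132 = 7355/132
Step 5: (Check: u2 = d2 + r2*t = 5449/132; u1+u2 = 7355/132 + 5449/132 = 97, on the frontier.)

7355/132


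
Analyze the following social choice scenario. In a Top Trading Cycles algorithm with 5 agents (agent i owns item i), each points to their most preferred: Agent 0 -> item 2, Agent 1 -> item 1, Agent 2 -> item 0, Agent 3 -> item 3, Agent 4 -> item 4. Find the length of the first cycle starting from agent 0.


Step 1: Trace the pointer graph from agent 0: 0 -> 2 -> 0
Step 2: A cycle is detected when we revisit agent 0
Step 3: The cycle is: 0 -> 2 -> 0
Step 4: Cycle length = 2

2


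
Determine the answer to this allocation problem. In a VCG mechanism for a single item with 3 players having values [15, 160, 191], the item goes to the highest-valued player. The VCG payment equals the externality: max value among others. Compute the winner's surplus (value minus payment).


Step 1: The winner is the agent with the highest value: agent 2 with value 191
Step 2: Values of other agents: [15, 160]
Step 3: VCG payment = max of others' values = 160
Step 4: Surplus = 191 - 160 = 31

31


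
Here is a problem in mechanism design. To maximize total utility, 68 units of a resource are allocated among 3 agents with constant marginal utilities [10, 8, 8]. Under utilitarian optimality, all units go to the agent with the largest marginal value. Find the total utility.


Step 1: The marginal utilities are [10, 8, 8]
Step 2: The highest marginal utility is 10
Step 3: All 68 units go to that agent
Step 4: Total utility = 10 * 68 = 680

680


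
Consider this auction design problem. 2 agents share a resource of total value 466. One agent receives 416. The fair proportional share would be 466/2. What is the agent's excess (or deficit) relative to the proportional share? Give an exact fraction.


Step 1: Proportional share = 466/2 = 233
Step 2: Agent's actual allocation = 416
Step 3: Excess = 416 - 233 = 183

183


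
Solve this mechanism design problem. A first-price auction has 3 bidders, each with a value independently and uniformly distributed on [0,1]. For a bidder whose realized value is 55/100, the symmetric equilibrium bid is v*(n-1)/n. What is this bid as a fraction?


Step 1: The symmetric BNE bidding function is b(v) = v * (n-1) / n
Step 2: Substitute v = 11/20 and n = 3
Step 3: b = 11/20 * 2/3
Step 4: b = 11/30

11/30


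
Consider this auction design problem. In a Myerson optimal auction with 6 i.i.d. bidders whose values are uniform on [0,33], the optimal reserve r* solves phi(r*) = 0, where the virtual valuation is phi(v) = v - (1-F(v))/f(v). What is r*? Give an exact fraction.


Step 1: For U[0,33], F(v) = v/33 and f(v) = 1/33
Step 2: phi(v) = v - (1 - v/33)/(1/33) = v - (33 - v) = 2v - 33
Step 3: Set phi(r*) = 0: 2r* - 33 = 0
Step 4: r* = 33/2 (the number of bidders n = 6 does not enter)

33/2


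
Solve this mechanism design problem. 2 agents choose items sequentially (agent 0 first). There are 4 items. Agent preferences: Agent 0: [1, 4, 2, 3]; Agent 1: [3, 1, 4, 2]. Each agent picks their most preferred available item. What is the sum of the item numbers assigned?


Step 1: Agent 0 picks item 1
Step 2: Agent 1 picks item 3
Step 3: Sum = 1 + 3 = 4

4


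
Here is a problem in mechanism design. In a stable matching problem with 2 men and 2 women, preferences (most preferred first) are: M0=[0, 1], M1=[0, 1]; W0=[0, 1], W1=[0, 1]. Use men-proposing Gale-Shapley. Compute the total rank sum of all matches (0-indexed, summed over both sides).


Step 1: Run Gale-Shapley (men propose, women hold best offer):
  M0 proposes to W0; she accepts
  M1 proposes to W0; rejected
  M1 proposes to W1; she accepts
Step 2: Final matching: W0-M0, W1-M1
Step 3: 0-indexed ranks (man's rank of his match, then woman's): 0 + 0 + 1 + 1
Step 4: Total rank sum = 2

2


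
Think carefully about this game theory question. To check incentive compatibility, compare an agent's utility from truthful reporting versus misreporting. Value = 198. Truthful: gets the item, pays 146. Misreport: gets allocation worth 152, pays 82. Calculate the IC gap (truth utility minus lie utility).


Step 1: U(truth) = value - payment = 198 - 146 = 52
Step 2: U(lie) = allocation - payment = 152 - 82 = 70
Step 3: IC gap = 52 - 70 = -18

-18


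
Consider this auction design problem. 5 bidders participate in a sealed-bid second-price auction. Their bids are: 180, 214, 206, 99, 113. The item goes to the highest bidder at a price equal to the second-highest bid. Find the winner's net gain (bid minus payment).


Step 1: Sort bids in descending order: 214, 206, 180, 113, 99
Step 2: The winning bid is the highest: 214
Step 3: The payment equals the second-highest bid: 206
Step 4: Surplus = winner's bid - payment = 214 - 206 = 8

8


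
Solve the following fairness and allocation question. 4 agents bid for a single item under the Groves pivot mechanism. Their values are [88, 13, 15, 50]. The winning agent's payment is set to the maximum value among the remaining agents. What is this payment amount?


Step 1: The efficient winner is agent 0 with value 88
Step 2: Other agents' values: [13, 15, 50]
Step 3: Pivot payment = max(others) = 50
Step 4: The winner pays 50

50


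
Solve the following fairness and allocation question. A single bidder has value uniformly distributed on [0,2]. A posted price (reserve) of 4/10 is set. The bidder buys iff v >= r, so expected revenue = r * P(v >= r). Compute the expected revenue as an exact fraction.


Step 1: Posted price r = 2/5, value support [0,2]
Step 2: P(v >= r) = (2 - 2/5)/2 = 4/5
Step 3: Expected revenue = r * P(v >= r) = 2/5 * 4/5
Step 4: Revenue = 8/25

8/25


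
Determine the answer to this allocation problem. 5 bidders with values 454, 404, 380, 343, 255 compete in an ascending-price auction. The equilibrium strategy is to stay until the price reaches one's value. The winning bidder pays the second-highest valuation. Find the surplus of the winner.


Step 1: Identify the highest value: 454
Step 2: Identify the second-highest value: 404
Step 3: The final price = second-highest value = 404
Step 4: Surplus = 454 - 404 = 50

50


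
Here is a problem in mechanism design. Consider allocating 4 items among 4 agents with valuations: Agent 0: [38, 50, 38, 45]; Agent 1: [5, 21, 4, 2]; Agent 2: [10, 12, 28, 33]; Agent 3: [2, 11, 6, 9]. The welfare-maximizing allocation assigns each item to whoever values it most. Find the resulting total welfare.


Step 1: For each item, find the maximum value among all agents.
Step 2: Item 0 -> Agent 0 (value 38)
Step 3: Item 1 -> Agent 0 (value 50)
Step 4: Item 2 -> Agent 0 (value 38)
Step 5: Item 3 -> Agent 0 (value 45)
Step 6: Total welfare = 38 + 50 + 38 + 45 = 171

171


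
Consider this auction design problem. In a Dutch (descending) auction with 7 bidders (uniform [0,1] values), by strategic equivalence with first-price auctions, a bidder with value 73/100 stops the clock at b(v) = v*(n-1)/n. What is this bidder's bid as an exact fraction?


Step 1: Dutch auctions are strategically equivalent to first-price auctions
Step 2: The equilibrium bid is b(v) = v*(n-1)/n
Step 3: b = 73/100 * 6/7
Step 4: b = 219/350

219/350


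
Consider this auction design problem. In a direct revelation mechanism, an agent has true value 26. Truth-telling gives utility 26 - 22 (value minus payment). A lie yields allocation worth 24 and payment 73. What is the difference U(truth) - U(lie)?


Step 1: U(truth) = value - payment = 26 - 22 = 4
Step 2: U(lie) = allocation - payment = 24 - 73 = -49
Step 3: IC gap = 4 - (-49) = 53

53


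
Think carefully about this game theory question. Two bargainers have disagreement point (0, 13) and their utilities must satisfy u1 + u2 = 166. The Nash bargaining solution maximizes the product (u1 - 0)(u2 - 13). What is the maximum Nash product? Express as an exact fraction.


Step 1: The Nash solution splits surplus symmetrically above the disagreement point
Step 2: u1 = (total + d1 - d2)/2 = (166 + 0 - 13)/2 = 153/2
Step 3: u2 = (total - d1 + d2)/2 = (166 - 0 + 13)/2 = 179/2
Step 4: Nash product = (153/2 - 0) * (179/2 - 13)
Step 5: = 153/2 * 153/2 = 23409/4

23409/4


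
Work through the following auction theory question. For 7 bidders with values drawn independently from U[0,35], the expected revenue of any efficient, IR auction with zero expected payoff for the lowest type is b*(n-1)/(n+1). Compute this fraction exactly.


Step 1: By Revenue Equivalence, expected revenue = b*(n-1)/(n+1)
Step 2: Substituting n = 7, b = 35
Step 3: Revenue = 35*(7-1)/(7+1) = 35*6/8
Step 4: Revenue = 210/8 = 105/4

105/4


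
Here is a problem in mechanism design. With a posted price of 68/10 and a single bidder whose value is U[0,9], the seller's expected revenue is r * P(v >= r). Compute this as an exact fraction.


Step 1: Posted price r = 34/5, value support [0,9]
Step 2: P(v >= r) = (9 - 34/5)/9 = 11/45
Step 3: Expected revenue = r * P(v >= r) = 34/5 * 11/45
Step 4: Revenue = 374/225

374/225


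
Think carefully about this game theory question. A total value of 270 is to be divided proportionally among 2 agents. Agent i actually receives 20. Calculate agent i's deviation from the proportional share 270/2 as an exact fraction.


Step 1: Proportional share = 270/2 = 135
Step 2: Agent's actual allocation = 20
Step 3: Excess = 20 - 135 = -115

-115


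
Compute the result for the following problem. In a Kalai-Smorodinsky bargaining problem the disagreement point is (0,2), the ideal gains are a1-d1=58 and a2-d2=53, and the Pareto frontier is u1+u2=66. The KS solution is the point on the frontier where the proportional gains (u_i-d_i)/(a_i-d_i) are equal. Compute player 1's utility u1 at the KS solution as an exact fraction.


Step 1: At the KS point, (u1-d1)/r1 = (u2-d2)/r2 = t and u1+u2 = 66
Step 2: u1 = d1 + r1*t and u2 = d2 + r2*t, so (d1 + r1*t) + (d2 + r2*t) = 66
Step 3: t = (66 - 0 - 2)/(58 + 53) = 64/111
Step 4: u1 = d1 + r1*t = 0 + 58 * 64/111 = 3712/111
Step 5: (Check: u2 = d2 + r2*t = 3614/111; u1+u2 = 3712/111 + 3614/111 = 66, on the frontier.)

3712/111


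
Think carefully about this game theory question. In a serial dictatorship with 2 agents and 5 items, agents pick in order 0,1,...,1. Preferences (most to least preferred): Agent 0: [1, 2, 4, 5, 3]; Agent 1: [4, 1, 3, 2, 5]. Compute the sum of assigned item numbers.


Step 1: Agent 0 picks item 1
Step 2: Agent 1 picks item 4
Step 3: Sum = 1 + 4 = 5

5


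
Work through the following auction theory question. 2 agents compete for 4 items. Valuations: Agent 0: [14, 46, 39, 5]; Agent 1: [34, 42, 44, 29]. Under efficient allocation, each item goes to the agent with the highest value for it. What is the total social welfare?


Step 1: For each item, find the maximum value among all agents.
Step 2: Item 0 -> Agent 1 (value 34)
Step 3: Item 1 -> Agent 0 (value 46)
Step 4: Item 2 -> Agent 1 (value 44)
Step 5: Item 3 -> Agent 1 (value 29)
Step 6: Total welfare = 34 + 46 + 44 + 29 = 153

153


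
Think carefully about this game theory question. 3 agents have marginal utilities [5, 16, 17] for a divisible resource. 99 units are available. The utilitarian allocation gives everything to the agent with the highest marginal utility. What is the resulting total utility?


Step 1: The marginal utilities are [5, 16, 17]
Step 2: The highest marginal utility is 17
Step 3: All 99 units go to that agent
Step 4: Total utility = 17 * 99 = 1683

1683


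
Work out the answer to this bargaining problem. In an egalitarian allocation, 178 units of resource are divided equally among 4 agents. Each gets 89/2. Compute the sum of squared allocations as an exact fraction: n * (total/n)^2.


Step 1: Each agent's share = 178/4 = 89/2
Step 2: Square of each share = (89/2)^2 = 7921/4
Step 3: Sum of squares = 4 * 7921/4 = 7921

7921


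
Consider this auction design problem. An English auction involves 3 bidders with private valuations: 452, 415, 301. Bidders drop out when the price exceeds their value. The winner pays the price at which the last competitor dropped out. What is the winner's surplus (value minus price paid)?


Step 1: Identify the highest value: 452
Step 2: Identify the second-highest value: 415
Step 3: The final price = second-highest value = 415
Step 4: Surplus = 452 - 415 = 37

37


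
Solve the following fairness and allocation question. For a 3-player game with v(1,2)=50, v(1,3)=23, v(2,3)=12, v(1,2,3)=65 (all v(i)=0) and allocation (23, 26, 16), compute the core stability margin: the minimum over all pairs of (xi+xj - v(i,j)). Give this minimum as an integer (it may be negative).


Step 1: Slack for coalition (1,2): x1+x2 - v12 = 49 - 50 = -1
Step 2: Slack for coalition (1,3): x1+x3 - v13 = 39 - 23 = 16
Step 3: Slack for coalition (2,3): x2+x3 - v23 = 42 - 12 = 30
Step 4: Minimum slack = min(-1, 16, 30) = -1, attained by (1,2); coalition (1,2) can block (slack < 0), so the allocation is not in the core

-1


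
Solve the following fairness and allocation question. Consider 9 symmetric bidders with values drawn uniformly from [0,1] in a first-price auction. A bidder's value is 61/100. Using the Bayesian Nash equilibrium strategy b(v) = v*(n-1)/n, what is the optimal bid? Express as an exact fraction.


Step 1: The symmetric BNE bidding function is b(v) = v * (n-1) / n
Step 2: Substitute v = 61/100 and n = 9
Step 3: b = 61/100 * 8/9
Step 4: b = 122/225

122/225


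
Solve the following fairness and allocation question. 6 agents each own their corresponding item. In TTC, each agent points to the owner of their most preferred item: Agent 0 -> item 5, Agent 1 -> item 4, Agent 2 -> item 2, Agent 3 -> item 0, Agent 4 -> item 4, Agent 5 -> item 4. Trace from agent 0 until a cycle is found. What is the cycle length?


Step 1: Trace the pointer graph from agent 0: 0 -> 5 -> 4 -> 4
Step 2: A cycle is detected when we revisit agent 4
Step 3: The cycle is: 4 -> 4
Step 4: Cycle length = 1

1


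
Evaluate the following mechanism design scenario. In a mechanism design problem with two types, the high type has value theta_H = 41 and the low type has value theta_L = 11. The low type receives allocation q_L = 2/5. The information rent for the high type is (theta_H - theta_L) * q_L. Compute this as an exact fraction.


Step 1: theta_H - theta_L = 41 - 11 = 30
Step 2: Information rent = (theta_H - theta_L) * q_L
Step 3: = 30 * 2/5
Step 4: = 12

12


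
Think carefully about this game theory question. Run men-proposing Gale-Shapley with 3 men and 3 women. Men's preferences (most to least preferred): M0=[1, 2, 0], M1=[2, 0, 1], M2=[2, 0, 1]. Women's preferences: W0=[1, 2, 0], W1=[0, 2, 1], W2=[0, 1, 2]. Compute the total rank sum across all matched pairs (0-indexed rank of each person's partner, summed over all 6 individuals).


Step 1: Run Gale-Shapley (men propose, women hold best offer):
  M0 proposes to W1; she accepts
  M1 proposes to W2; she accepts
  M2 proposes to W2; rejected
  M2 proposes to W0; she accepts
Step 2: Final matching: W0-M2, W1-M0, W2-M1
Step 3: 0-indexed ranks (man's rank of his match, then woman's): 1 + 1 + 0 + 0 + 0 + 1
Step 4: Total rank sum = 3

3


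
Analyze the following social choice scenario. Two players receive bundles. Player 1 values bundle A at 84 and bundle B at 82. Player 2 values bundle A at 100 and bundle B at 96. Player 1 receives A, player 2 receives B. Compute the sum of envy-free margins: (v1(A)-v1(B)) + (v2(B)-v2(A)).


Step 1: Player 1's margin = v1(A) - v1(B) = 84 - 82 = 2
Step 2: Player 2's margin = v2(B) - v2(A) = 96 - 100 = -4
Step 3: Total margin = 2 + -4 = -2

-2


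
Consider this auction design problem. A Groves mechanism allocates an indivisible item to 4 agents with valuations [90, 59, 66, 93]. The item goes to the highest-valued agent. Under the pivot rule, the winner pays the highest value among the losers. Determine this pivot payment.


Step 1: The efficient winner is agent 3 with value 93
Step 2: Other agents' values: [90, 59, 66]
Step 3: Pivot payment = max(others) = 90
Step 4: The winner pays 90

90


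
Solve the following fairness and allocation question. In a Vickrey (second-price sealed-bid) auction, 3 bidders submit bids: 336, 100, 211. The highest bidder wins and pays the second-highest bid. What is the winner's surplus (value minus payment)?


Step 1: Sort bids in descending order: 336, 211, 100
Step 2: The winning bid is the highest: 336
Step 3: The payment equals the second-highest bid: 211
Step 4: Surplus = winner's bid - payment = 336 - 211 = 125

125


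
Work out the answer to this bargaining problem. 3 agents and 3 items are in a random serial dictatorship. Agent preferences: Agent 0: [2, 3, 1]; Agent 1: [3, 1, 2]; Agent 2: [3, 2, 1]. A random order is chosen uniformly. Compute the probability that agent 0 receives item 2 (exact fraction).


Step 1: Agent 0 wants item 2
Step 2: There are 6 possible orderings of agents
Step 3: In 5 orderings, agent 0 gets item 2
Step 4: Probability = 5/6

5/6


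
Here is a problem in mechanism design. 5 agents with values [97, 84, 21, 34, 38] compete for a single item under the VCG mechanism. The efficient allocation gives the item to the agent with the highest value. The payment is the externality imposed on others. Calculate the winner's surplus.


Step 1: The winner is the agent with the highest value: agent 0 with value 97
Step 2: Values of other agents: [84, 21, 34, 38]
Step 3: VCG payment = max of others' values = 84
Step 4: Surplus = 97 - 84 = 13

13


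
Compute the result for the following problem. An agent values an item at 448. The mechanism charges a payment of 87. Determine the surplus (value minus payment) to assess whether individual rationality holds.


Step 1: Surplus = value - payment = 448 - 87 = 361
Step 2: IR is satisfied (surplus >= 0)

361


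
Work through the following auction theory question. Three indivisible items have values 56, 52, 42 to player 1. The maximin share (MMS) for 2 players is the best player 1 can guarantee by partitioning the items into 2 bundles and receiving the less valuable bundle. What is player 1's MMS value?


Step 1: Item values = 56, 52, 42
Step 2: Enumerate all 2-bundle partitions and take the smaller bundle:
  Partition 1: {56} vs {52,42} -> bundles 56, 94; min = 56
  Partition 2: {52} vs {56,42} -> bundles 52, 98; min = 52
  Partition 3: {42} vs {56,52} -> bundles 42, 108; min = 42
Step 3: MMS = max(56, 52, 42) = 56

56


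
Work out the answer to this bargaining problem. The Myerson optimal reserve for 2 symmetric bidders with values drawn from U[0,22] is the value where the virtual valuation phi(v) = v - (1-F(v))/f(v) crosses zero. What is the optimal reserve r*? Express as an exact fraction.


Step 1: For U[0,22], F(v) = v/22 and f(v) = 1/22
Step 2: phi(v) = v - (1 - v/22)/(1/22) = v - (22 - v) = 2v - 22
Step 3: Set phi(r*) = 0: 2r* - 22 = 0
Step 4: r* = 22/2 = 11 (the number of bidders n = 2 does not enter)

11


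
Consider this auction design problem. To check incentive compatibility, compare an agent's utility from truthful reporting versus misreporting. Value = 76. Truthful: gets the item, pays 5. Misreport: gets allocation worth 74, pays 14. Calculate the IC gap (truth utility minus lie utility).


Step 1: U(truth) = value - payment = 76 - 5 = 71
Step 2: U(lie) = allocation - payment = 74 - 14 = 60
Step 3: IC gap = 71 - 60 = 11

11


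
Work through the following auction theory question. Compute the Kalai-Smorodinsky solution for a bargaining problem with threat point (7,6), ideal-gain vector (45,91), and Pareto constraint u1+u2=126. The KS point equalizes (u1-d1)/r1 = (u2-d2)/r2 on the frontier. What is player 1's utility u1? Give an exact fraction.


Step 1: At the KS point, (u1-d1)/r1 = (u2-d2)/r2 = t and u1+u2 = 126
Step 2: u1 = d1 + r1*t and u2 = d2 + r2*t, so (d1 + r1*t) + (d2 + r2*t) = 126
Step 3: t = (126 - 7 - 6)/(45 + 91) = 113/136
Step 4: u1 = d1 + r1*t = 7 + 45 * 113/136 = 6037/136
Step 5: (Check: u2 = d2 + r2*t = 11099/136; u1+u2 = 6037/136 + 11099/136 = 126, on the frontier.)

6037/136


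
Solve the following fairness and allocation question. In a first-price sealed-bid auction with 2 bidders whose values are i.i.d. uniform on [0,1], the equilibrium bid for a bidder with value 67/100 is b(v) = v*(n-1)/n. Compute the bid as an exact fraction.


Step 1: The symmetric BNE bidding function is b(v) = v * (n-1) / n
Step 2: Substitute v = 67/100 and n = 2
Step 3: b = 67/100 * 1/2
Step 4: b = 67/200

67/200


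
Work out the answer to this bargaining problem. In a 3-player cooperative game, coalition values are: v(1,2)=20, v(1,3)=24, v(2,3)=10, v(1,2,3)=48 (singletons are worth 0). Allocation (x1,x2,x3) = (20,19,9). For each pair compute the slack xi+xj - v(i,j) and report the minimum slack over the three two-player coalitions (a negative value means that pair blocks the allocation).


Step 1: Slack for coalition (1,2): x1+x2 - v12 = 39 - 20 = 19
Step 2: Slack for coalition (1,3): x1+x3 - v13 = 29 - 24 = 5
Step 3: Slack for coalition (2,3): x2+x3 - v23 = 28 - 10 = 18
Step 4: Minimum slack = min(19, 5, 18) = 5, attained by (1,3); no pair can gain by deviating, so the allocation is in the core

5


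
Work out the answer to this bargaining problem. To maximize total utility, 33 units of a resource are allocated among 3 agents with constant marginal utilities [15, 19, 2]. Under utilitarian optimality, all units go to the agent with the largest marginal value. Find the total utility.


Step 1: The marginal utilities are [15, 19, 2]
Step 2: The highest marginal utility is 19
Step 3: All 33 units go to that agent
Step 4: Total utility = 19 * 33 = 627

627


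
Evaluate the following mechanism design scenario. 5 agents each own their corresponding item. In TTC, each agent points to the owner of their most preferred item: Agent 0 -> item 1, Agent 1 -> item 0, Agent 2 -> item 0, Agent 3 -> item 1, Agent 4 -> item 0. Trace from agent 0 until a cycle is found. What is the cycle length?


Step 1: Trace the pointer graph from agent 0: 0 -> 1 -> 0
Step 2: A cycle is detected when we revisit agent 0
Step 3: The cycle is: 0 -> 1 -> 0
Step 4: Cycle length = 2

2


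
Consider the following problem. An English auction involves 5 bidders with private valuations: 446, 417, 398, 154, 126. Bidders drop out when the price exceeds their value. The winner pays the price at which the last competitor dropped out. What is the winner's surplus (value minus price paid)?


Step 1: Identify the highest value: 446
Step 2: Identify the second-highest value: 417
Step 3: The final price = second-highest value = 417
Step 4: Surplus = 446 - 417 = 29

29


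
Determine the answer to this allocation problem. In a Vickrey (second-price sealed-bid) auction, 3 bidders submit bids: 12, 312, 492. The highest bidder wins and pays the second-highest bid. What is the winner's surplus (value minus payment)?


Step 1: Sort bids in descending order: 492, 312, 12
Step 2: The winning bid is the highest: 492
Step 3: The payment equals the second-highest bid: 312
Step 4: Surplus = winner's bid - payment = 492 - 312 = 180

180


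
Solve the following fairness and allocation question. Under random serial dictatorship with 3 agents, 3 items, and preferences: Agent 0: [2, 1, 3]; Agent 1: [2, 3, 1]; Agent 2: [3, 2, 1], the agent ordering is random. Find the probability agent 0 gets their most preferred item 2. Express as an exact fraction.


Step 1: Agent 0 wants item 2
Step 2: There are 6 possible orderings of agents
Step 3: In 3 orderings, agent 0 gets item 2
Step 4: Probability = 3/6 = 1/2

1/2


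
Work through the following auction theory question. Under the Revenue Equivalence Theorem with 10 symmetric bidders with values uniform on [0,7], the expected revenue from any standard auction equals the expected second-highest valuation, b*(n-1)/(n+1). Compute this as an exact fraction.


Step 1: By Revenue Equivalence, expected revenue = b*(n-1)/(n+1)
Step 2: Substituting n = 10, b = 7
Step 3: Revenue = 7*(10-1)/(10+1) = 7*9/11
Step 4: Revenue = 63/11

63/11


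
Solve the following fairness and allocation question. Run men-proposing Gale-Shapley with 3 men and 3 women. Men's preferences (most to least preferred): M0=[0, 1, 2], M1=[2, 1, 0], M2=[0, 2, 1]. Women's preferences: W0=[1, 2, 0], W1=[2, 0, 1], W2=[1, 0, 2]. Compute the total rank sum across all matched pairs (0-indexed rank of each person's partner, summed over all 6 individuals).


Step 1: Run Gale-Shapley (men propose, women hold best offer):
  M0 proposes to W0; she accepts
  M1 proposes to W2; she accepts
  M2 proposes to W0; she switches from M0
  M0 proposes to W1; she accepts
Step 2: Final matching: W0-M2, W1-M0, W2-M1
Step 3: 0-indexed ranks (man's rank of his match, then woman's): 0 + 1 + 1 + 1 + 0 + 0
Step 4: Total rank sum = 3

3


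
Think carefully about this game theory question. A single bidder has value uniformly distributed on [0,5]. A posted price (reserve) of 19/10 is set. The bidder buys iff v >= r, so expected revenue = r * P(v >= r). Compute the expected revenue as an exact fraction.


Step 1: Posted price r = 19/10, value support [0,5]
Step 2: P(v >= r) = (5 - 19/10)/5 = 31/50
Step 3: Expected revenue = r * P(v >= r) = 19/10 * 31/50
Step 4: Revenue = 589/500

589/500


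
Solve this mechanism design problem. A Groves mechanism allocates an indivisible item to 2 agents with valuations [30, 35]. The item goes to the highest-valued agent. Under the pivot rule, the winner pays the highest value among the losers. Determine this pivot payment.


Step 1: The efficient winner is agent 1 with value 35
Step 2: Other agents' values: [30]
Step 3: Pivot payment = max(others) = 30
Step 4: The winner pays 30

30


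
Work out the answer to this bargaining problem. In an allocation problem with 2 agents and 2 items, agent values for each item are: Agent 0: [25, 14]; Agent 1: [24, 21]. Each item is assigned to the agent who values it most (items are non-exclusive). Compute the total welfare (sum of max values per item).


Step 1: For each item, find the maximum value among all agents.
Step 2: Item 0 -> Agent 0 (value 25)
Step 3: Item 1 -> Agent 1 (value 21)
Step 4: Total welfare = 25 + 21 = 46

46


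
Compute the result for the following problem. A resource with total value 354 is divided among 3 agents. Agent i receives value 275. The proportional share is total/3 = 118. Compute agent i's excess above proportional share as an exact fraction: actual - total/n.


Step 1: Proportional share = 354/3 = 118
Step 2: Agent's actual allocation = 275
Step 3: Excess = 275 - 118 = 157

157


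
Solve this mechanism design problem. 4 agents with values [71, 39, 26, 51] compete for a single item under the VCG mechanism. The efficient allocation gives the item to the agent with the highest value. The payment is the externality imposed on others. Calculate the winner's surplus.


Step 1: The winner is the agent with the highest value: agent 0 with value 71
Step 2: Values of other agents: [39, 26, 51]
Step 3: VCG payment = max of others' values = 51
Step 4: Surplus = 71 - 51 = 20

20


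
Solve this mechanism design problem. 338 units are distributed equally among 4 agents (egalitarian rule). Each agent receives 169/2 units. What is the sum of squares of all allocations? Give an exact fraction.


Step 1: Each agent's share = 338/4 = 169/2
Step 2: Square of each share = (169/2)^2 = 28561/4
Step 3: Sum of squares = 4 * 28561/4 = 28561

28561


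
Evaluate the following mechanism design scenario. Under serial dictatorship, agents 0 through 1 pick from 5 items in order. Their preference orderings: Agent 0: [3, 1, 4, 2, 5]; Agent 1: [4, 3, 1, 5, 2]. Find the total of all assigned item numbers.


Step 1: Agent 0 picks item 3
Step 2: Agent 1 picks item 4
Step 3: Sum = 3 + 4 = 7

7


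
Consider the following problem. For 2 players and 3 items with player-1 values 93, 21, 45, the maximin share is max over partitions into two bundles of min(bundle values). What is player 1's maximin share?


Step 1: Item values = 93, 21, 45
Step 2: Enumerate all 2-bundle partitions and take the smaller bundle:
  Partition 1: {93} vs {21,45} -> bundles 93, 66; min = 66
  Partition 2: {21} vs {93,45} -> bundles 21, 138; min = 21
  Partition 3: {45} vs {93,21} -> bundles 45, 114; min = 45
Step 3: MMS = max(66, 21, 45) = 66

66


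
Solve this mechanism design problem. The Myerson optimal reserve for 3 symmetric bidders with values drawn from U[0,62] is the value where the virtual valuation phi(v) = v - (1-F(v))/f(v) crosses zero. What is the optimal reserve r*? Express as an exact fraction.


Step 1: For U[0,62], F(v) = v/62 and f(v) = 1/62
Step 2: phi(v) = v - (1 - v/62)/(1/62) = v - (62 - v) = 2v - 62
Step 3: Set phi(r*) = 0: 2r* - 62 = 0
Step 4: r* = 62/2 = 31 (the number of bidders n = 3 does not enter)

31


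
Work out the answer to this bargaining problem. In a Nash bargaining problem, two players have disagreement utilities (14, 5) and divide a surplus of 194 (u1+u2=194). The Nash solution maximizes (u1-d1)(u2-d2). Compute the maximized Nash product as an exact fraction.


Step 1: The Nash solution splits surplus symmetrically above the disagreement point
Step 2: u1 = (total + d1 - d2)/2 = (194 + 14 - 5)/2 = 203/2
Step 3: u2 = (total - d1 + d2)/2 = (194 - 14 + 5)/2 = 185/2
Step 4: Nash product = (203/2 - 14) * (185/2 - 5)
Step 5: = 175/2 * 175/2 = 30625/4

30625/4


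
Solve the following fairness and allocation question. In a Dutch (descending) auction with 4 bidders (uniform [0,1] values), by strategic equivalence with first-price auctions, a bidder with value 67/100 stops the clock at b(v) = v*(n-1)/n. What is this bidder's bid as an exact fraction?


Step 1: Dutch auctions are strategically equivalent to first-price auctions
Step 2: The equilibrium bid is b(v) = v*(n-1)/n
Step 3: b = 67/100 * 3/4
Step 4: b = 201/400

201/400


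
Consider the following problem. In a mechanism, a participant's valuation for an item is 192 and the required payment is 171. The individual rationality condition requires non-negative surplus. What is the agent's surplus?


Step 1: Surplus = value - payment = 192 - 171 = 21
Step 2: IR is satisfied (surplus >= 0)

21


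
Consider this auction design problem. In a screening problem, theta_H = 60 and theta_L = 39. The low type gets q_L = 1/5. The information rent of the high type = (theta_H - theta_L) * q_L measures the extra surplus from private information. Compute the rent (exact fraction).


Step 1: theta_H - theta_L = 60 - 39 = 21
Step 2: Information rent = (theta_H - theta_L) * q_L
Step 3: = 21 * 1/5
Step 4: = 21/5

21/5


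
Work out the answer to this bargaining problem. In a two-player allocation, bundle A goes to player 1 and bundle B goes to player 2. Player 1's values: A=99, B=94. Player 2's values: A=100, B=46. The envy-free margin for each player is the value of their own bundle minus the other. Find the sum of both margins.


Step 1: Player 1's margin = v1(A) - v1(B) = 99 - 94 = 5
Step 2: Player 2's margin = v2(B) - v2(A) = 46 - 100 = -54
Step 3: Total margin = 5 + -54 = -49

-49


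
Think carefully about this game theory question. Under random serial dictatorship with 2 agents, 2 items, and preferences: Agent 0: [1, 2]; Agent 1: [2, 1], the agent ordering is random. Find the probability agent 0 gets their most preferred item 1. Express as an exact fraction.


Step 1: Agent 0 wants item 1
Step 2: There are 2 possible orderings of agents
Step 3: In 2 orderings, agent 0 gets item 1
Step 4: Probability = 2/2 = 1

1


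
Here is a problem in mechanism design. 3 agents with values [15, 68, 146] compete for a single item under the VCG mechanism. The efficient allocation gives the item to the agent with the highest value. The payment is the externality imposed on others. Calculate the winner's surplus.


Step 1: The winner is the agent with the highest value: agent 2 with value 146
Step 2: Values of other agents: [15, 68]
Step 3: VCG payment = max of others' values = 68
Step 4: Surplus = 146 - 68 = 78

78


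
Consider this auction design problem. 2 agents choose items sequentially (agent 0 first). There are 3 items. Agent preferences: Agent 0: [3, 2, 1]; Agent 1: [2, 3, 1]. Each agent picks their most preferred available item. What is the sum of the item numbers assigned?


Step 1: Agent 0 picks item 3
Step 2: Agent 1 picks item 2
Step 3: Sum = 3 + 2 = 5

5


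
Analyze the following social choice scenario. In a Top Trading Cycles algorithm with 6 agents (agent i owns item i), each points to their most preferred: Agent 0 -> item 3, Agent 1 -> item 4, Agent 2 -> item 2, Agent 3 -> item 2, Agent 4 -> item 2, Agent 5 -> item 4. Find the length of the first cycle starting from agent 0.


Step 1: Trace the pointer graph from agent 0: 0 -> 3 -> 2 -> 2
Step 2: A cycle is detected when we revisit agent 2
Step 3: The cycle is: 2 -> 2
Step 4: Cycle length = 1

1


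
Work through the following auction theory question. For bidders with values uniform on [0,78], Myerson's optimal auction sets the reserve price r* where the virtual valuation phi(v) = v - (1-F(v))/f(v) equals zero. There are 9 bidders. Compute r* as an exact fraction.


Step 1: For U[0,78], F(v) = v/78 and f(v) = 1/78
Step 2: phi(v) = v - (1 - v/78)/(1/78) = v - (78 - v) = 2v - 78
Step 3: Set phi(r*) = 0: 2r* - 78 = 0
Step 4: r* = 78/2 = 39 (the number of bidders n = 9 does not enter)

39


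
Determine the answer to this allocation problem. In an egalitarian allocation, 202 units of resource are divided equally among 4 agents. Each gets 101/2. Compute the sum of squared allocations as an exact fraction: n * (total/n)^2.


Step 1: Each agent's share = 202/4 = 101/2
Step 2: Square of each share = (101/2)^2 = 10201/4
Step 3: Sum of squares = 4 * 10201/4 = 10201

10201


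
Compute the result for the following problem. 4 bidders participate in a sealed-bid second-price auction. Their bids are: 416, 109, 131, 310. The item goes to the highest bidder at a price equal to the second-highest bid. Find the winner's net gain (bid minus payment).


Step 1: Sort bids in descending order: 416, 310, 131, 109
Step 2: The winning bid is the highest: 416
Step 3: The payment equals the second-highest bid: 310
Step 4: Surplus = winner's bid - payment = 416 - 310 = 106

106


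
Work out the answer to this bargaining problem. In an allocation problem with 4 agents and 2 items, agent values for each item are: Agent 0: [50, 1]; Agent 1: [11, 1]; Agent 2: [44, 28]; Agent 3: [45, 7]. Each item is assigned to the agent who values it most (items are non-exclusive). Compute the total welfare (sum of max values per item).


Step 1: For each item, find the maximum value among all agents.
Step 2: Item 0 -> Agent 0 (value 50)
Step 3: Item 1 -> Agent 2 (value 28)
Step 4: Total welfare = 50 + 28 = 78

78


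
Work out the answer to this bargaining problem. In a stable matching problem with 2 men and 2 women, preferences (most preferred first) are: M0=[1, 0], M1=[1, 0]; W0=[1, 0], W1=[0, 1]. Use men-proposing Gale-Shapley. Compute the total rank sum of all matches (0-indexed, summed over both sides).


Step 1: Run Gale-Shapley (men propose, women hold best offer):
  M0 proposes to W1; she accepts
  M1 proposes to W1; rejected
  M1 proposes to W0; she accepts
Step 2: Final matching: W0-M1, W1-M0
Step 3: 0-indexed ranks (man's rank of his match, then woman's): 1 + 0 + 0 + 0
Step 4: Total rank sum = 1

1


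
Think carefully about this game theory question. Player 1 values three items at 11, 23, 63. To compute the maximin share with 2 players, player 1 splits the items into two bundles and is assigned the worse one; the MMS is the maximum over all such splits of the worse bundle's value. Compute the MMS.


Step 1: Item values = 11, 23, 63
Step 2: Enumerate all 2-bundle partitions and take the smaller bundle:
  Partition 1: {11} vs {23,63} -> bundles 11, 86; min = 11
  Partition 2: {23} vs {11,63} -> bundles 23, 74; min = 23
  Partition 3: {63} vs {11,23} -> bundles 63, 34; min = 34
Step 3: MMS = max(11, 23, 34) = 34

34


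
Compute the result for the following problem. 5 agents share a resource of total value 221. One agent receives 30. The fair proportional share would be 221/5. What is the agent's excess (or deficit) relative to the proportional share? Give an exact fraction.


Step 1: Proportional share = 221/5
Step 2: Agent's actual allocation = 30
Step 3: Excess = 30 - 221/5 = -71/5

-71/5


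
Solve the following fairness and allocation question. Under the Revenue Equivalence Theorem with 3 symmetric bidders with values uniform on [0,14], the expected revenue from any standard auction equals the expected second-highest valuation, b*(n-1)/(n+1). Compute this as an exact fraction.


Step 1: By Revenue Equivalence, expected revenue = b*(n-1)/(n+1)
Step 2: Substituting n = 3, b = 14
Step 3: Revenue = 14*(3-1)/(3+1) = 14*2/4
Step 4: Revenue = 28/4 = 7

7


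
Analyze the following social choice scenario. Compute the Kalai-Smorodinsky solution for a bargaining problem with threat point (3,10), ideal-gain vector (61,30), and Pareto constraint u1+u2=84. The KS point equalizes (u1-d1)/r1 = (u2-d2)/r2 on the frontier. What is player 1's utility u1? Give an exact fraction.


Step 1: At the KS point, (u1-d1)/r1 = (u2-d2)/r2 = t and u1+u2 = 84
Step 2: u1 = d1 + r1*t and u2 = d2 + r2*t, so (d1 + r1*t) + (d2 + r2*t) = 84
Step 3: t = (84 - 3 - 10)/(61 + 30) = 71/91
Step 4: u1 = d1 + r1*t = 3 + 61 * 71/91 = 4604/91
Step 5: (Check: u2 = d2 + r2*t = 3040/91; u1+u2 = 4604/91 + 3040/91 = 84, on the frontier.)

4604/91


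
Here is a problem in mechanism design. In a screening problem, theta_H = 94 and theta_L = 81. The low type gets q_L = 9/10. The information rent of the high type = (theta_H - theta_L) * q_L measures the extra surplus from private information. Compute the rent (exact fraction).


Step 1: theta_H - theta_L = 94 - 81 = 13
Step 2: Information rent = (theta_H - theta_L) * q_L
Step 3: = 13 * 9/10
Step 4: = 117/10

117/10


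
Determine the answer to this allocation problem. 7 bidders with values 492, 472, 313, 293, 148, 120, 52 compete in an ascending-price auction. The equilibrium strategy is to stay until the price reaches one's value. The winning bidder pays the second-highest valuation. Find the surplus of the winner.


Step 1: Identify the highest value: 492
Step 2: Identify the second-highest value: 472
Step 3: The final price = second-highest value = 472
Step 4: Surplus = 492 - 472 = 20

20
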